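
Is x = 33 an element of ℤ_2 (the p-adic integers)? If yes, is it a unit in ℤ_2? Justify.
x ∈ ℤ_2^× (unit); v_2(x) = 0

ℤ_2 = {x ∈ ℚ_2 : v_2(x) ≥ 0} and ℤ_2^× = {x ∈ ℤ_2 : v_2(x) = 0}. Here v_2(33) = v_2(num) − v_2(den) = 0; compare against these criteria.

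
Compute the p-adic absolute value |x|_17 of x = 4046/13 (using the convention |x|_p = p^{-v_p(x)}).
|4046/13|_17 = 1/289

Step 1 — compute v_17(x) by factoring powers of 17 out of the numerator and denominator: v_17(4046/13) = 2. Step 2 — apply |x|_p = p^{-v_p(x)} = 17^{-2} = 1/289.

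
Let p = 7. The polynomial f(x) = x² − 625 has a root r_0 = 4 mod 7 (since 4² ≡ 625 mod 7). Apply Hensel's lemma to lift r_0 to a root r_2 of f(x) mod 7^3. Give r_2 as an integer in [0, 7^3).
r_2 = 25 (mod 343)

Hensel's recurrence: r_{i+1} = r_i − f(r_i)·(f′(r_i))^{-1} mod 7^{i+2}, with f′(x) = 2x. Iterate:
  r_0 = 4 (mod 7)
  r_1 = 25 (mod 49)
  r_2 = 25 (mod 343)
Final: r_2 = 25, and one checks f(r_2) ≡ 0 mod 7^3.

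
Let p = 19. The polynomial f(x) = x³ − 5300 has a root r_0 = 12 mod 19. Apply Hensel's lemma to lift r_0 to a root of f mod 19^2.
r_1 = 164 (mod 361)

Hensel: r_{i+1} = r_i − f(r_i)/f′(r_i) mod 19^{i+2}, where f′(x) = 3x². Iterate:
  r_0 = 12 (mod 19)
  r_1 = 164 (mod 361)
Final: r = 164 with f(r) ≡ 0 mod 19^2.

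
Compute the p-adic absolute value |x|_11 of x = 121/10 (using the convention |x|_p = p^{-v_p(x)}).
|121/10|_11 = 1/121

Step 1 — compute v_11(x) by factoring powers of 11 out of the numerator and denominator: v_11(121/10) = 2. Step 2 — apply |x|_p = p^{-v_p(x)} = 11^{-2} = 1/121.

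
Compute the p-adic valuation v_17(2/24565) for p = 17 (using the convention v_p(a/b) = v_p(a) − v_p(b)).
v_17(2/24565) = -3

Factor powers of 17 from the numerator and denominator of the reduced fraction: 2 = 17^0 · 2 and 24565 = 17^3 · 5. Apply v_p(a/b) = v_p(a) − v_p(b): v_17(2/24565) = 0 − 3 = -3.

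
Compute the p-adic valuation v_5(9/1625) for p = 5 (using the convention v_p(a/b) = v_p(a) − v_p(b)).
v_5(9/1625) = -3

Factor powers of 5 from the numerator and denominator of the reduced fraction: 9 = 5^0 · 9 and 1625 = 5^3 · 13. Apply v_p(a/b) = v_p(a) − v_p(b): v_5(9/1625) = 0 − 3 = -3.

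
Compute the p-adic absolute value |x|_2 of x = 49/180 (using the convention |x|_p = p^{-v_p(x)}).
|49/180|_2 = 4

Step 1 — compute v_2(x) by factoring powers of 2 out of the numerator and denominator: v_2(49/180) = -2. Step 2 — apply |x|_p = p^{-v_p(x)} = 2^{2} = 4.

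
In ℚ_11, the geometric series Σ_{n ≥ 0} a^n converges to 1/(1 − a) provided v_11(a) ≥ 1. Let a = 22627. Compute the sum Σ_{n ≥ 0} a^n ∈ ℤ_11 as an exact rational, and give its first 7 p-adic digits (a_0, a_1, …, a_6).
Σ a^n = 1/(1 − a) = -1/22626;  first 7 digits = (1, 0, 0, 6, 1, 0, 3)

v_11(a) = 3 ≥ 1, so the series converges in ℤ_11 to 1/(1 − a) = 1/(1 − 22627) = -1/22626. Expand this rational in ℤ_11: compute digits iteratively via d_i = x_i mod 11, x_{i+1} = (x_i − d_i)/11. The first 7 digits are (1, 0, 0, 6, 1, 0, 3).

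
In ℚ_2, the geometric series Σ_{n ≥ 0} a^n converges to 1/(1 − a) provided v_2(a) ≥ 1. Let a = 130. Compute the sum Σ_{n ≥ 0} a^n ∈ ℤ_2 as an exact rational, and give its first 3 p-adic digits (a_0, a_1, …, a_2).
Σ a^n = 1/(1 − a) = -1/129;  first 3 digits = (1, 1, 1)

v_2(a) = 1 ≥ 1, so the series converges in ℤ_2 to 1/(1 − a) = 1/(1 − 130) = -1/129. Expand this rational in ℤ_2: compute digits iteratively via d_i = x_i mod 2, x_{i+1} = (x_i − d_i)/2. The first 3 digits are (1, 1, 1).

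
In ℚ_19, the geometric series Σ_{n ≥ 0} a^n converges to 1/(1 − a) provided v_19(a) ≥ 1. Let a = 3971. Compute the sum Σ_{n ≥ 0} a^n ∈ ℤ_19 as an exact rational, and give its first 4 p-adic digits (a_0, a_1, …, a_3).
Σ a^n = 1/(1 − a) = -1/3970;  first 4 digits = (1, 0, 11, 0)

v_19(a) = 2 ≥ 1, so the series converges in ℤ_19 to 1/(1 − a) = 1/(1 − 3971) = -1/3970. Expand this rational in ℤ_19: compute digits iteratively via d_i = x_i mod 19, x_{i+1} = (x_i − d_i)/19. The first 4 digits are (1, 0, 11, 0).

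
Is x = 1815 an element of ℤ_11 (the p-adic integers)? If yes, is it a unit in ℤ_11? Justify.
x ∈ ℤ_11 but not a unit; v_11(x) = 2 > 0

ℤ_11 = {x ∈ ℚ_11 : v_11(x) ≥ 0} and ℤ_11^× = {x ∈ ℤ_11 : v_11(x) = 0}. Here v_11(1815) = v_11(num) − v_11(den) = 2; compare against these criteria.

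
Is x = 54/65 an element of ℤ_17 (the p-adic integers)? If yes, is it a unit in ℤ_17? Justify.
x ∈ ℤ_17^× (unit); v_17(x) = 0

ℤ_17 = {x ∈ ℚ_17 : v_17(x) ≥ 0} and ℤ_17^× = {x ∈ ℤ_17 : v_17(x) = 0}. Here v_17(54/65) = v_17(num) − v_17(den) = 0; compare against these criteria.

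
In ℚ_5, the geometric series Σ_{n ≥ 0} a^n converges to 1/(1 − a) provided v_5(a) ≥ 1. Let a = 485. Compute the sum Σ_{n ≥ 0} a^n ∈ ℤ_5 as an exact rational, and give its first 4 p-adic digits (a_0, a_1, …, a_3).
Σ a^n = 1/(1 − a) = -1/484;  first 4 digits = (1, 2, 3, 3)

v_5(a) = 1 ≥ 1, so the series converges in ℤ_5 to 1/(1 − a) = 1/(1 − 485) = -1/484. Expand this rational in ℤ_5: compute digits iteratively via d_i = x_i mod 5, x_{i+1} = (x_i − d_i)/5. The first 4 digits are (1, 2, 3, 3).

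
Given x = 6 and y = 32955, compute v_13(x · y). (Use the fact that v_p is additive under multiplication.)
v_13(197730) = 3

v_p(x) = 0 (factor: 6 = 13^0 · 6); v_p(y) = 3 (factor: 32955 = 13^3 · 15). Additivity: v_p(xy) = v_p(x) + v_p(y) = 0 + 3 = 3. (Direct check: xy = 197730 = 13^3 · (90).)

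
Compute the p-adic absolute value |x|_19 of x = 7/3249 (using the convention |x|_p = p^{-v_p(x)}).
|7/3249|_19 = 361

Step 1 — compute v_19(x) by factoring powers of 19 out of the numerator and denominator: v_19(7/3249) = -2. Step 2 — apply |x|_p = p^{-v_p(x)} = 19^{2} = 361.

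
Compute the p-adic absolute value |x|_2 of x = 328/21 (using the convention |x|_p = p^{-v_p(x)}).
|328/21|_2 = 1/8

Step 1 — compute v_2(x) by factoring powers of 2 out of the numerator and denominator: v_2(328/21) = 3. Step 2 — apply |x|_p = p^{-v_p(x)} = 2^{-3} = 1/8.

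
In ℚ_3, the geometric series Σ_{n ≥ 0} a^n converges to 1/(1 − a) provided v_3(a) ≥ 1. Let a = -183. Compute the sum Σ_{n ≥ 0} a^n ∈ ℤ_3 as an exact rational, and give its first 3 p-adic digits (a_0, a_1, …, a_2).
Σ a^n = 1/(1 − a) = 1/184;  first 3 digits = (1, 2, 1)

v_3(a) = 1 ≥ 1, so the series converges in ℤ_3 to 1/(1 − a) = 1/(1 − (-183)) = 1/184. Expand this rational in ℤ_3: compute digits iteratively via d_i = x_i mod 3, x_{i+1} = (x_i − d_i)/3. The first 3 digits are (1, 2, 1).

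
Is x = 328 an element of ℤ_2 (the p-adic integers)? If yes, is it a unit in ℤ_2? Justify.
x ∈ ℤ_2 but not a unit; v_2(x) = 3 > 0

ℤ_2 = {x ∈ ℚ_2 : v_2(x) ≥ 0} and ℤ_2^× = {x ∈ ℤ_2 : v_2(x) = 0}. Here v_2(328) = v_2(num) − v_2(den) = 3; compare against these criteria.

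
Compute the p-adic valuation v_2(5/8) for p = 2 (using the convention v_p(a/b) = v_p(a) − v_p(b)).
v_2(5/8) = -3

Factor powers of 2 from the numerator and denominator of the reduced fraction: 5 = 2^0 · 5 and 8 = 2^3 · 1. Apply v_p(a/b) = v_p(a) − v_p(b): v_2(5/8) = 0 − 3 = -3.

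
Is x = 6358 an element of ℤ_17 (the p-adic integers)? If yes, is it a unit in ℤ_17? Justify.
x ∈ ℤ_17 but not a unit; v_17(x) = 2 > 0

ℤ_17 = {x ∈ ℚ_17 : v_17(x) ≥ 0} and ℤ_17^× = {x ∈ ℤ_17 : v_17(x) = 0}. Here v_17(6358) = v_17(num) − v_17(den) = 2; compare against these criteria.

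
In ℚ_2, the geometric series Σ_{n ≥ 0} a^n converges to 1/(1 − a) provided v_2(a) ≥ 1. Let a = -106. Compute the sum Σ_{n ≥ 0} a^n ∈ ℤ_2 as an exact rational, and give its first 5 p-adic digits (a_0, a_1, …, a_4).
Σ a^n = 1/(1 − a) = 1/107;  first 5 digits = (1, 1, 0, 0, 0)

v_2(a) = 1 ≥ 1, so the series converges in ℤ_2 to 1/(1 − a) = 1/(1 − (-106)) = 1/107. Expand this rational in ℤ_2: compute digits iteratively via d_i = x_i mod 2, x_{i+1} = (x_i − d_i)/2. The first 5 digits are (1, 1, 0, 0, 0).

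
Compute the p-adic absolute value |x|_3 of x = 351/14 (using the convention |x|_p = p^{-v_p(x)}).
|351/14|_3 = 1/27

Step 1 — compute v_3(x) by factoring powers of 3 out of the numerator and denominator: v_3(351/14) = 3. Step 2 — apply |x|_p = p^{-v_p(x)} = 3^{-3} = 1/27.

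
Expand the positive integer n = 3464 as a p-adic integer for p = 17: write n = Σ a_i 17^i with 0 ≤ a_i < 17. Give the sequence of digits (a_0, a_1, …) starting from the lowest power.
(a_0, a_1, …) = (13, 16, 11)

Repeated division by 17 gives the digits low-to-high: 3464 = 13 + 16·17^1 + 11·17^2. Digit sequence: (13, 16, 11).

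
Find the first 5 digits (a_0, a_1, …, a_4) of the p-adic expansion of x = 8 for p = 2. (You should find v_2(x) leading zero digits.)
(a_0, …, a_4) = (0, 0, 0, 1, 0)

v_2(8) = 3, so a_0 = ... = a_2 = 0. Factor out: x = 2^3 · u with u = 1 a unit in ℤ_2. Expand u iteratively via a_{v+i} = u_i mod 2, u_{i+1} = (u_i − a_{v+i})/2:
  u_0 = 1;  a_3 = 1;  u_1 = (u_0 − 1)/2 = 0
  u_1 = 0;  a_4 = 0;  u_2 = (u_1 − 0)/2 = 0
Digits: (0, 0, 0, 1, 0).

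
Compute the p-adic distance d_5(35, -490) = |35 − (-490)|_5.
d_5(35, -490) = 1/25

Step 1 — x − y = 35 − (-490) = 525. Step 2 — v_5(525) = 2 (factor: 525 = (5^2 · 21); the sign does not affect v_p). Step 3 — |x − y|_5 = 5^{-2} = 1/25.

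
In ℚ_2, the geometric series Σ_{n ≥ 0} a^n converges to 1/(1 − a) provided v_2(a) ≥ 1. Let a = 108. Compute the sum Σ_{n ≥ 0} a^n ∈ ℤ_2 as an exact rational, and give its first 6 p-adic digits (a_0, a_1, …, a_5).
Σ a^n = 1/(1 − a) = -1/107;  first 6 digits = (1, 0, 1, 1, 1, 1)

v_2(a) = 2 ≥ 1, so the series converges in ℤ_2 to 1/(1 − a) = 1/(1 − 108) = -1/107. Expand this rational in ℤ_2: compute digits iteratively via d_i = x_i mod 2, x_{i+1} = (x_i − d_i)/2. The first 6 digits are (1, 0, 1, 1, 1, 1).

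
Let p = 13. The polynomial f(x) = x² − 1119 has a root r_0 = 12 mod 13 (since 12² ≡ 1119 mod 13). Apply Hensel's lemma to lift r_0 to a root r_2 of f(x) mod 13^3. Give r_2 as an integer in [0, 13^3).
r_2 = 792 (mod 2197)

Hensel's recurrence: r_{i+1} = r_i − f(r_i)·(f′(r_i))^{-1} mod 13^{i+2}, with f′(x) = 2x. Iterate:
  r_0 = 12 (mod 13)
  r_1 = 116 (mod 169)
  r_2 = 792 (mod 2197)
Final: r_2 = 792, and one checks f(r_2) ≡ 0 mod 13^3.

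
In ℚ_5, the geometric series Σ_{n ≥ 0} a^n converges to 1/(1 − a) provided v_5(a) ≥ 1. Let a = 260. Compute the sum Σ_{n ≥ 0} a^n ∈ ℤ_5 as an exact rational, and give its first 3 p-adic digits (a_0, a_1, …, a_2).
Σ a^n = 1/(1 − a) = -1/259;  first 3 digits = (1, 2, 4)

v_5(a) = 1 ≥ 1, so the series converges in ℤ_5 to 1/(1 − a) = 1/(1 − 260) = -1/259. Expand this rational in ℤ_5: compute digits iteratively via d_i = x_i mod 5, x_{i+1} = (x_i − d_i)/5. The first 3 digits are (1, 2, 4).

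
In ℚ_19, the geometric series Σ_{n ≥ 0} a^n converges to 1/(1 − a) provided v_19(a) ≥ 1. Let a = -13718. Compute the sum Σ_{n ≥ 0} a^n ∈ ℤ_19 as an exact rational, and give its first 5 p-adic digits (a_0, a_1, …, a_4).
Σ a^n = 1/(1 − a) = 1/13719;  first 5 digits = (1, 0, 0, 17, 18)

v_19(a) = 3 ≥ 1, so the series converges in ℤ_19 to 1/(1 − a) = 1/(1 − (-13718)) = 1/13719. Expand this rational in ℤ_19: compute digits iteratively via d_i = x_i mod 19, x_{i+1} = (x_i − d_i)/19. The first 5 digits are (1, 0, 0, 17, 18).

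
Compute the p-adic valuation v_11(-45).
v_11(-45) = 0

v_11(n) is the largest exponent k such that 11^k divides n. Factor out: -45 = -11^0 · 45. (Sign doesn't affect v_p.) So v_11(-45) = 0.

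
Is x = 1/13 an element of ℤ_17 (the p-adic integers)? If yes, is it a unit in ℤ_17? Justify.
x ∈ ℤ_17^× (unit); v_17(x) = 0

ℤ_17 = {x ∈ ℚ_17 : v_17(x) ≥ 0} and ℤ_17^× = {x ∈ ℤ_17 : v_17(x) = 0}. Here v_17(1/13) = v_17(num) − v_17(den) = 0; compare against these criteria.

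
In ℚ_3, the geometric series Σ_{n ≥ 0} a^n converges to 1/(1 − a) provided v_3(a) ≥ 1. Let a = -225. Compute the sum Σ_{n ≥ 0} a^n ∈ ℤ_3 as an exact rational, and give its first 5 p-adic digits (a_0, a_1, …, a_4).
Σ a^n = 1/(1 − a) = 1/226;  first 5 digits = (1, 0, 2, 0, 1)

v_3(a) = 2 ≥ 1, so the series converges in ℤ_3 to 1/(1 − a) = 1/(1 − (-225)) = 1/226. Expand this rational in ℤ_3: compute digits iteratively via d_i = x_i mod 3, x_{i+1} = (x_i − d_i)/3. The first 5 digits are (1, 0, 2, 0, 1).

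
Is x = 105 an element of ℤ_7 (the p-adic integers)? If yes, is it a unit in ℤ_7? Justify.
x ∈ ℤ_7 but not a unit; v_7(x) = 1 > 0

ℤ_7 = {x ∈ ℚ_7 : v_7(x) ≥ 0} and ℤ_7^× = {x ∈ ℤ_7 : v_7(x) = 0}. Here v_7(105) = v_7(num) − v_7(den) = 1; compare against these criteria.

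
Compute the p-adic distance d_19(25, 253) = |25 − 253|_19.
d_19(25, 253) = 1/19

Step 1 — x − y = 25 − 253 = -228. Step 2 — v_19(-228) = 1 (factor: -228 = −(19^1 · 12); the sign does not affect v_p). Step 3 — |x − y|_19 = 19^{-1} = 1/19.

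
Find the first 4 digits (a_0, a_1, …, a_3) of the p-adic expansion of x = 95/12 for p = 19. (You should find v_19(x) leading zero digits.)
(a_0, …, a_3) = (0, 2, 11, 1)

v_19(95/12) = 1, so a_0 = ... = a_0 = 0. Factor out: x = 19^1 · u with u = 5/12 a unit in ℤ_19. Expand u iteratively via a_{v+i} = u_i mod 19, u_{i+1} = (u_i − a_{v+i})/19:
  u_0 = 5/12;  a_1 = 2;  u_1 = (u_0 − 2)/19 = -1/12
  u_1 = -1/12;  a_2 = 11;  u_2 = (u_1 − 11)/19 = -7/12
  u_2 = -7/12;  a_3 = 1;  u_3 = (u_2 − 1)/19 = -1/12
Digits: (0, 2, 11, 1).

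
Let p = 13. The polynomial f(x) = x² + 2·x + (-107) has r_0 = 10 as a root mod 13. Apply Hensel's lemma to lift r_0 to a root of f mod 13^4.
r_3 = 26504 (mod 28561)

Hensel: r_{i+1} = r_i − f(r_i)·(f′(r_i))^{-1} mod 13^{i+2}, f′(x) = 2x + 2. Iterate:
  r_0 = 10 (mod 13)
  r_1 = 140 (mod 169)
  r_2 = 140 (mod 2197)
  r_3 = 26504 (mod 28561)
Final: r = 26504 satisfies f(r) ≡ 0 mod 13^4.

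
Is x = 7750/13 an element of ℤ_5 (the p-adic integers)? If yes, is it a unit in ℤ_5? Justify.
x ∈ ℤ_5 but not a unit; v_5(x) = 3 > 0

ℤ_5 = {x ∈ ℚ_5 : v_5(x) ≥ 0} and ℤ_5^× = {x ∈ ℤ_5 : v_5(x) = 0}. Here v_5(7750/13) = v_5(num) − v_5(den) = 3; compare against these criteria.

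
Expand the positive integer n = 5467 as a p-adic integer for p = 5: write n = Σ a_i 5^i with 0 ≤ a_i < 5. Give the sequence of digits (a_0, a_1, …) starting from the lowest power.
(a_0, a_1, …) = (2, 3, 3, 3, 3, 1)

Repeated division by 5 gives the digits low-to-high: 5467 = 2 + 3·5^1 + 3·5^2 + 3·5^3 + 3·5^4 + 1·5^5. Digit sequence: (2, 3, 3, 3, 3, 1).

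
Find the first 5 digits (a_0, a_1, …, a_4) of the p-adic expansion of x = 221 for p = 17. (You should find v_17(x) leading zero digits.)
(a_0, …, a_4) = (0, 13, 0, 0, 0)

v_17(221) = 1, so a_0 = ... = a_0 = 0. Factor out: x = 17^1 · u with u = 13 a unit in ℤ_17. Expand u iteratively via a_{v+i} = u_i mod 17, u_{i+1} = (u_i − a_{v+i})/17:
  u_0 = 13;  a_1 = 13;  u_1 = (u_0 − 13)/17 = 0
  u_1 = 0;  a_2 = 0;  u_2 = (u_1 − 0)/17 = 0
  u_2 = 0;  a_3 = 0;  u_3 = (u_2 − 0)/17 = 0
  u_3 = 0;  a_4 = 0;  u_4 = (u_3 − 0)/17 = 0
Digits: (0, 13, 0, 0, 0).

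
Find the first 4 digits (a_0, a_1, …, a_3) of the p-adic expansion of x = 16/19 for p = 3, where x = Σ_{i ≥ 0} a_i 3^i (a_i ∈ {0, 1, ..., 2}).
(a_0, …, a_3) = (1, 2, 2, 1)

v_3(16/19) = 0 (numerator and denominator both coprime to 3), so x ∈ ℤ_3^×. Compute digits iteratively via a_i = x_i mod 3, x_{i+1} = (x_i − a_i)/3, with x_0 = x:
  x_0 = 16/19;  a_0 = 1;  x_1 = (x_0 − 1)/3 = -1/19
  x_1 = -1/19;  a_1 = 2;  x_2 = (x_1 − 2)/3 = -13/19
  x_2 = -13/19;  a_2 = 2;  x_3 = (x_2 − 2)/3 = -17/19
  x_3 = -17/19;  a_3 = 1;  x_4 = (x_3 − 1)/3 = -12/19
Digits: (1, 2, 2, 1).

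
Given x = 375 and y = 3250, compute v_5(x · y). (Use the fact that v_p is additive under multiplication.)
v_5(1218750) = 6

v_p(x) = 3 (factor: 375 = 5^3 · 3); v_p(y) = 3 (factor: 3250 = 5^3 · 26). Additivity: v_p(xy) = v_p(x) + v_p(y) = 3 + 3 = 6. (Direct check: xy = 1218750 = 5^6 · (78).)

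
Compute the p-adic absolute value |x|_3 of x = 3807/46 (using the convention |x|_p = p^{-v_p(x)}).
|3807/46|_3 = 1/81

Step 1 — compute v_3(x) by factoring powers of 3 out of the numerator and denominator: v_3(3807/46) = 4. Step 2 — apply |x|_p = p^{-v_p(x)} = 3^{-4} = 1/81.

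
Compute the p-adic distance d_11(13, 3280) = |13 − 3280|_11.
d_11(13, 3280) = 1/121

Step 1 — x − y = 13 − 3280 = -3267. Step 2 — v_11(-3267) = 2 (factor: -3267 = −(11^2 · 27); the sign does not affect v_p). Step 3 — |x − y|_11 = 11^{-2} = 1/121.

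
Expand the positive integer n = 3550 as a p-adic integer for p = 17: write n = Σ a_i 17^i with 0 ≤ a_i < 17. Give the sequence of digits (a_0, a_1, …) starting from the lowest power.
(a_0, a_1, …) = (14, 4, 12)

Repeated division by 17 gives the digits low-to-high: 3550 = 14 + 4·17^1 + 12·17^2. Digit sequence: (14, 4, 12).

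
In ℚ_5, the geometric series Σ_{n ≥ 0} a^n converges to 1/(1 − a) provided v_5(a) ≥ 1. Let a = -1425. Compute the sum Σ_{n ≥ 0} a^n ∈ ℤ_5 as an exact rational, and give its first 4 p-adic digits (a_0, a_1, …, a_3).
Σ a^n = 1/(1 − a) = 1/1426;  first 4 digits = (1, 0, 3, 3)

v_5(a) = 2 ≥ 1, so the series converges in ℤ_5 to 1/(1 − a) = 1/(1 − (-1425)) = 1/1426. Expand this rational in ℤ_5: compute digits iteratively via d_i = x_i mod 5, x_{i+1} = (x_i − d_i)/5. The first 4 digits are (1, 0, 3, 3).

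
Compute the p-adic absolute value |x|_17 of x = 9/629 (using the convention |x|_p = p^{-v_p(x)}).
|9/629|_17 = 17

Step 1 — compute v_17(x) by factoring powers of 17 out of the numerator and denominator: v_17(9/629) = -1. Step 2 — apply |x|_p = p^{-v_p(x)} = 17^{1} = 17.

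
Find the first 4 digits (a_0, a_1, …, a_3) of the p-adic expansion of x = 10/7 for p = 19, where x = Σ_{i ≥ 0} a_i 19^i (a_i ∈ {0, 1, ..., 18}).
(a_0, …, a_3) = (15, 2, 8, 5)

v_19(10/7) = 0 (numerator and denominator both coprime to 19), so x ∈ ℤ_19^×. Compute digits iteratively via a_i = x_i mod 19, x_{i+1} = (x_i − a_i)/19, with x_0 = x:
  x_0 = 10/7;  a_0 = 15;  x_1 = (x_0 − 15)/19 = -5/7
  x_1 = -5/7;  a_1 = 2;  x_2 = (x_1 − 2)/19 = -1/7
  x_2 = -1/7;  a_2 = 8;  x_3 = (x_2 − 8)/19 = -3/7
  x_3 = -3/7;  a_3 = 5;  x_4 = (x_3 − 5)/19 = -2/7
Digits: (15, 2, 8, 5).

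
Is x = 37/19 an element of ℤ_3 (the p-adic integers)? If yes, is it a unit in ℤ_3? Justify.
x ∈ ℤ_3^× (unit); v_3(x) = 0

ℤ_3 = {x ∈ ℚ_3 : v_3(x) ≥ 0} and ℤ_3^× = {x ∈ ℤ_3 : v_3(x) = 0}. Here v_3(37/19) = v_3(num) − v_3(den) = 0; compare against these criteria.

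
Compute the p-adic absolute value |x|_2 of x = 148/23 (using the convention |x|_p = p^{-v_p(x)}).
|148/23|_2 = 1/4

Step 1 — compute v_2(x) by factoring powers of 2 out of the numerator and denominator: v_2(148/23) = 2. Step 2 — apply |x|_p = p^{-v_p(x)} = 2^{-2} = 1/4.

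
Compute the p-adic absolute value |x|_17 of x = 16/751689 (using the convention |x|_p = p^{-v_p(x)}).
|16/751689|_17 = 83521

Step 1 — compute v_17(x) by factoring powers of 17 out of the numerator and denominator: v_17(16/751689) = -4. Step 2 — apply |x|_p = p^{-v_p(x)} = 17^{4} = 83521.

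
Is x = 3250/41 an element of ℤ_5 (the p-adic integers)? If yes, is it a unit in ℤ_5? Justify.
x ∈ ℤ_5 but not a unit; v_5(x) = 3 > 0

ℤ_5 = {x ∈ ℚ_5 : v_5(x) ≥ 0} and ℤ_5^× = {x ∈ ℤ_5 : v_5(x) = 0}. Here v_5(3250/41) = v_5(num) − v_5(den) = 3; compare against these criteria.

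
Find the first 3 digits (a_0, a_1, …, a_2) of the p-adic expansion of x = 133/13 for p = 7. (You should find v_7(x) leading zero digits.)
(a_0, …, a_2) = (0, 2, 1)

v_7(133/13) = 1, so a_0 = ... = a_0 = 0. Factor out: x = 7^1 · u with u = 19/13 a unit in ℤ_7. Expand u iteratively via a_{v+i} = u_i mod 7, u_{i+1} = (u_i − a_{v+i})/7:
  u_0 = 19/13;  a_1 = 2;  u_1 = (u_0 − 2)/7 = -1/13
  u_1 = -1/13;  a_2 = 1;  u_2 = (u_1 − 1)/7 = -2/13
Digits: (0, 2, 1).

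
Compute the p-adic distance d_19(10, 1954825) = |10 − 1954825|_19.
d_19(10, 1954825) = 1/130321

Step 1 — x − y = 10 − 1954825 = -1954815. Step 2 — v_19(-1954815) = 4 (factor: -1954815 = −(19^4 · 15); the sign does not affect v_p). Step 3 — |x − y|_19 = 19^{-4} = 1/130321.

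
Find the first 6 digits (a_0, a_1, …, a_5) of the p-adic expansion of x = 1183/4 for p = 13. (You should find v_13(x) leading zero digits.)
(a_0, …, a_5) = (0, 0, 5, 3, 3, 3)

v_13(1183/4) = 2, so a_0 = ... = a_1 = 0. Factor out: x = 13^2 · u with u = 7/4 a unit in ℤ_13. Expand u iteratively via a_{v+i} = u_i mod 13, u_{i+1} = (u_i − a_{v+i})/13:
  u_0 = 7/4;  a_2 = 5;  u_1 = (u_0 − 5)/13 = -1/4
  u_1 = -1/4;  a_3 = 3;  u_2 = (u_1 − 3)/13 = -1/4
  u_2 = -1/4;  a_4 = 3;  u_3 = (u_2 − 3)/13 = -1/4
  u_3 = -1/4;  a_5 = 3;  u_4 = (u_3 − 3)/13 = -1/4
Digits: (0, 0, 5, 3, 3, 3).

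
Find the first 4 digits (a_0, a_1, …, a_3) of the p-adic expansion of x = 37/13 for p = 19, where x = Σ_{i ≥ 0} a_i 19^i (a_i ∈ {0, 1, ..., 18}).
(a_0, …, a_3) = (16, 11, 14, 8)

v_19(37/13) = 0 (numerator and denominator both coprime to 19), so x ∈ ℤ_19^×. Compute digits iteratively via a_i = x_i mod 19, x_{i+1} = (x_i − a_i)/19, with x_0 = x:
  x_0 = 37/13;  a_0 = 16;  x_1 = (x_0 − 16)/19 = -9/13
  x_1 = -9/13;  a_1 = 11;  x_2 = (x_1 − 11)/19 = -8/13
  x_2 = -8/13;  a_2 = 14;  x_3 = (x_2 − 14)/19 = -10/13
  x_3 = -10/13;  a_3 = 8;  x_4 = (x_3 − 8)/19 = -6/13
Digits: (16, 11, 14, 8).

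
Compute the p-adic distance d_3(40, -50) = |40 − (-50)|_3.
d_3(40, -50) = 1/9

Step 1 — x − y = 40 − (-50) = 90. Step 2 — v_3(90) = 2 (factor: 90 = (3^2 · 10); the sign does not affect v_p). Step 3 — |x − y|_3 = 3^{-2} = 1/9.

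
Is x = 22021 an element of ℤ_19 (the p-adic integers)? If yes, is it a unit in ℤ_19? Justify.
x ∈ ℤ_19 but not a unit; v_19(x) = 2 > 0

ℤ_19 = {x ∈ ℚ_19 : v_19(x) ≥ 0} and ℤ_19^× = {x ∈ ℤ_19 : v_19(x) = 0}. Here v_19(22021) = v_19(num) − v_19(den) = 2; compare against these criteria.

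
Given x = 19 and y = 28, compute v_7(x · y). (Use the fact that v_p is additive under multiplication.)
v_7(532) = 1

v_p(x) = 0 (factor: 19 = 7^0 · 19); v_p(y) = 1 (factor: 28 = 7^1 · 4). Additivity: v_p(xy) = v_p(x) + v_p(y) = 0 + 1 = 1. (Direct check: xy = 532 = 7^1 · (76).)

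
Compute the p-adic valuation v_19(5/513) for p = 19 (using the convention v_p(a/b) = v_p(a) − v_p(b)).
v_19(5/513) = -1

Factor powers of 19 from the numerator and denominator of the reduced fraction: 5 = 19^0 · 5 and 513 = 19^1 · 27. Apply v_p(a/b) = v_p(a) − v_p(b): v_19(5/513) = 0 − 1 = -1.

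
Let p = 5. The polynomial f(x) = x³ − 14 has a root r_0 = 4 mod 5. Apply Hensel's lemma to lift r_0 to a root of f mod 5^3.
r_2 = 29 (mod 125)

Hensel: r_{i+1} = r_i − f(r_i)/f′(r_i) mod 5^{i+2}, where f′(x) = 3x². Iterate:
  r_0 = 4 (mod 5)
  r_1 = 4 (mod 25)
  r_2 = 29 (mod 125)
Final: r = 29 with f(r) ≡ 0 mod 5^3.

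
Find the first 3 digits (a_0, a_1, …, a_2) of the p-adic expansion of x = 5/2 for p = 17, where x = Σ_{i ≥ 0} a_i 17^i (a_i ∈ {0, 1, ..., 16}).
(a_0, …, a_2) = (11, 8, 8)

v_17(5/2) = 0 (numerator and denominator both coprime to 17), so x ∈ ℤ_17^×. Compute digits iteratively via a_i = x_i mod 17, x_{i+1} = (x_i − a_i)/17, with x_0 = x:
  x_0 = 5/2;  a_0 = 11;  x_1 = (x_0 − 11)/17 = -1/2
  x_1 = -1/2;  a_1 = 8;  x_2 = (x_1 − 8)/17 = -1/2
  x_2 = -1/2;  a_2 = 8;  x_3 = (x_2 − 8)/17 = -1/2
Digits: (11, 8, 8).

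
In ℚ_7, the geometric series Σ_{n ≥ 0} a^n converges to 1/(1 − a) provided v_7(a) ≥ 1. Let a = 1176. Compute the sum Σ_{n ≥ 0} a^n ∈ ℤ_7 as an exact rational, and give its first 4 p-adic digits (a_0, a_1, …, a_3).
Σ a^n = 1/(1 − a) = -1/1175;  first 4 digits = (1, 0, 3, 3)

v_7(a) = 2 ≥ 1, so the series converges in ℤ_7 to 1/(1 − a) = 1/(1 − 1176) = -1/1175. Expand this rational in ℤ_7: compute digits iteratively via d_i = x_i mod 7, x_{i+1} = (x_i − d_i)/7. The first 4 digits are (1, 0, 3, 3).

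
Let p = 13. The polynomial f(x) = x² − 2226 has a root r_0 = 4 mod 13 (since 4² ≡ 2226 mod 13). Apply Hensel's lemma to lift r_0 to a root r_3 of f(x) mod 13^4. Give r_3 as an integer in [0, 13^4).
r_3 = 9364 (mod 28561)

Hensel's recurrence: r_{i+1} = r_i − f(r_i)·(f′(r_i))^{-1} mod 13^{i+2}, with f′(x) = 2x. Iterate:
  r_0 = 4 (mod 13)
  r_1 = 69 (mod 169)
  r_2 = 576 (mod 2197)
  r_3 = 9364 (mod 28561)
Final: r_3 = 9364, and one checks f(r_3) ≡ 0 mod 13^4.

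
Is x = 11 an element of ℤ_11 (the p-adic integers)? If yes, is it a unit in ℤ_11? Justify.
x ∈ ℤ_11 but not a unit; v_11(x) = 1 > 0

ℤ_11 = {x ∈ ℚ_11 : v_11(x) ≥ 0} and ℤ_11^× = {x ∈ ℤ_11 : v_11(x) = 0}. Here v_11(11) = v_11(num) − v_11(den) = 1; compare against these criteria.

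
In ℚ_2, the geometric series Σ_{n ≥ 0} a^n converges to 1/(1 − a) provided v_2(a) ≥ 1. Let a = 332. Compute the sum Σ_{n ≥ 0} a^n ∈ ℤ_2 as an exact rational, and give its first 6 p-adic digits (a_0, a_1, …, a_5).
Σ a^n = 1/(1 − a) = -1/331;  first 6 digits = (1, 0, 1, 1, 1, 0)

v_2(a) = 2 ≥ 1, so the series converges in ℤ_2 to 1/(1 − a) = 1/(1 − 332) = -1/331. Expand this rational in ℤ_2: compute digits iteratively via d_i = x_i mod 2, x_{i+1} = (x_i − d_i)/2. The first 6 digits are (1, 0, 1, 1, 1, 0).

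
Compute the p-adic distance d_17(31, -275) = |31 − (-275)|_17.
d_17(31, -275) = 1/17

Step 1 — x − y = 31 − (-275) = 306. Step 2 — v_17(306) = 1 (factor: 306 = (17^1 · 18); the sign does not affect v_p). Step 3 — |x − y|_17 = 17^{-1} = 1/17.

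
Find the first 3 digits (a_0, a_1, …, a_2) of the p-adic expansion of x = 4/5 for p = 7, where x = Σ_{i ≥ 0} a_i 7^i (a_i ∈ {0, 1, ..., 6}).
(a_0, …, a_2) = (5, 5, 2)

v_7(4/5) = 0 (numerator and denominator both coprime to 7), so x ∈ ℤ_7^×. Compute digits iteratively via a_i = x_i mod 7, x_{i+1} = (x_i − a_i)/7, with x_0 = x:
  x_0 = 4/5;  a_0 = 5;  x_1 = (x_0 − 5)/7 = -3/5
  x_1 = -3/5;  a_1 = 5;  x_2 = (x_1 − 5)/7 = -4/5
  x_2 = -4/5;  a_2 = 2;  x_3 = (x_2 − 2)/7 = -2/5
Digits: (5, 5, 2).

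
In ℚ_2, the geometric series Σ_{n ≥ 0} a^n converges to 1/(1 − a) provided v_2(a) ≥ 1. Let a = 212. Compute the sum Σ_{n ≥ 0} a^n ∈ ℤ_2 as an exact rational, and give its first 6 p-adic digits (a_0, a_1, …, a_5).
Σ a^n = 1/(1 − a) = -1/211;  first 6 digits = (1, 0, 1, 0, 0, 1)

v_2(a) = 2 ≥ 1, so the series converges in ℤ_2 to 1/(1 − a) = 1/(1 − 212) = -1/211. Expand this rational in ℤ_2: compute digits iteratively via d_i = x_i mod 2, x_{i+1} = (x_i − d_i)/2. The first 6 digits are (1, 0, 1, 0, 0, 1).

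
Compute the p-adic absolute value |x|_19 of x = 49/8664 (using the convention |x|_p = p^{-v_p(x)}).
|49/8664|_19 = 361

Step 1 — compute v_19(x) by factoring powers of 19 out of the numerator and denominator: v_19(49/8664) = -2. Step 2 — apply |x|_p = p^{-v_p(x)} = 19^{2} = 361.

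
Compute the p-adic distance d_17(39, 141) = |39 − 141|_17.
d_17(39, 141) = 1/17

Step 1 — x − y = 39 − 141 = -102. Step 2 — v_17(-102) = 1 (factor: -102 = −(17^1 · 6); the sign does not affect v_p). Step 3 — |x − y|_17 = 17^{-1} = 1/17.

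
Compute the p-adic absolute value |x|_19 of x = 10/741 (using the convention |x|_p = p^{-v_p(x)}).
|10/741|_19 = 19

Step 1 — compute v_19(x) by factoring powers of 19 out of the numerator and denominator: v_19(10/741) = -1. Step 2 — apply |x|_p = p^{-v_p(x)} = 19^{1} = 19.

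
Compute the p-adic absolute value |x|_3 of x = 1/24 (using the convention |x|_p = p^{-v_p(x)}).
|1/24|_3 = 3

Step 1 — compute v_3(x) by factoring powers of 3 out of the numerator and denominator: v_3(1/24) = -1. Step 2 — apply |x|_p = p^{-v_p(x)} = 3^{1} = 3.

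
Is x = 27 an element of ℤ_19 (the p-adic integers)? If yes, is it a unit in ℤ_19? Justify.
x ∈ ℤ_19^× (unit); v_19(x) = 0

ℤ_19 = {x ∈ ℚ_19 : v_19(x) ≥ 0} and ℤ_19^× = {x ∈ ℤ_19 : v_19(x) = 0}. Here v_19(27) = v_19(num) − v_19(den) = 0; compare against these criteria.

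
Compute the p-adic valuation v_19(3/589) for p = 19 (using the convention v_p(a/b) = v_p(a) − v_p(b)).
v_19(3/589) = -1

Factor powers of 19 from the numerator and denominator of the reduced fraction: 3 = 19^0 · 3 and 589 = 19^1 · 31. Apply v_p(a/b) = v_p(a) − v_p(b): v_19(3/589) = 0 − 1 = -1.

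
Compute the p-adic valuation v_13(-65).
v_13(-65) = 1

v_13(n) is the largest exponent k such that 13^k divides n. Factor out: -65 = -13^1 · 5. (Sign doesn't affect v_p.) So v_13(-65) = 1.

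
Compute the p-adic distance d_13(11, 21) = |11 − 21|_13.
d_13(11, 21) = 1

Step 1 — x − y = 11 − 21 = -10. Step 2 — v_13(-10) = 0 (factor: -10 = −(13^0 · 10); the sign does not affect v_p). Step 3 — |x − y|_13 = 13^{0} = 1.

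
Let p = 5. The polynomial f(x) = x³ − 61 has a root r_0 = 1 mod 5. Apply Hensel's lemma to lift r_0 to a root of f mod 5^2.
r_1 = 21 (mod 25)

Hensel: r_{i+1} = r_i − f(r_i)/f′(r_i) mod 5^{i+2}, where f′(x) = 3x². Iterate:
  r_0 = 1 (mod 5)
  r_1 = 21 (mod 25)
Final: r = 21 with f(r) ≡ 0 mod 5^2.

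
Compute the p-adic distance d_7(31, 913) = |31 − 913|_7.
d_7(31, 913) = 1/49

Step 1 — x − y = 31 − 913 = -882. Step 2 — v_7(-882) = 2 (factor: -882 = −(7^2 · 18); the sign does not affect v_p). Step 3 — |x − y|_7 = 7^{-2} = 1/49.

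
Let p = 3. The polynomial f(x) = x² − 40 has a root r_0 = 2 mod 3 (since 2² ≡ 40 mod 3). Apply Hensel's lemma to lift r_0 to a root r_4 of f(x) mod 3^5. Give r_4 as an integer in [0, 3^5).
r_4 = 173 (mod 243)

Hensel's recurrence: r_{i+1} = r_i − f(r_i)·(f′(r_i))^{-1} mod 3^{i+2}, with f′(x) = 2x. Iterate:
  r_0 = 2 (mod 3)
  r_1 = 2 (mod 9)
  r_2 = 11 (mod 27)
  r_3 = 11 (mod 81)
  r_4 = 173 (mod 243)
Final: r_4 = 173, and one checks f(r_4) ≡ 0 mod 3^5.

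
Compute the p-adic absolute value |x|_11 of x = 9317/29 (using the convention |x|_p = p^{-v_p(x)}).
|9317/29|_11 = 1/1331

Step 1 — compute v_11(x) by factoring powers of 11 out of the numerator and denominator: v_11(9317/29) = 3. Step 2 — apply |x|_p = p^{-v_p(x)} = 11^{-3} = 1/1331.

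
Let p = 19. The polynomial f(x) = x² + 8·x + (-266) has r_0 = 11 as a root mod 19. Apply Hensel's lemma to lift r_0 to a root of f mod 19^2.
r_1 = 49 (mod 361)

Hensel: r_{i+1} = r_i − f(r_i)·(f′(r_i))^{-1} mod 19^{i+2}, f′(x) = 2x + 8. Iterate:
  r_0 = 11 (mod 19)
  r_1 = 49 (mod 361)
Final: r = 49 satisfies f(r) ≡ 0 mod 19^2.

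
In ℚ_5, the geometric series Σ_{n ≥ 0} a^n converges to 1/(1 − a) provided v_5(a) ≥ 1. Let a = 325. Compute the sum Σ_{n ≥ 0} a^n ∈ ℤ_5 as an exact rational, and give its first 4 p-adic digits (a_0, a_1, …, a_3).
Σ a^n = 1/(1 − a) = -1/324;  first 4 digits = (1, 0, 3, 2)

v_5(a) = 2 ≥ 1, so the series converges in ℤ_5 to 1/(1 − a) = 1/(1 − 325) = -1/324. Expand this rational in ℤ_5: compute digits iteratively via d_i = x_i mod 5, x_{i+1} = (x_i − d_i)/5. The first 4 digits are (1, 0, 3, 2).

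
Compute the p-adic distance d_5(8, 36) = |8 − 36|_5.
d_5(8, 36) = 1

Step 1 — x − y = 8 − 36 = -28. Step 2 — v_5(-28) = 0 (factor: -28 = −(5^0 · 28); the sign does not affect v_p). Step 3 — |x − y|_5 = 5^{0} = 1.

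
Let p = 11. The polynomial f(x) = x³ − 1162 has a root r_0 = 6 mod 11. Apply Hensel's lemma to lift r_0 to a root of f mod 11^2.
r_1 = 17 (mod 121)

Hensel: r_{i+1} = r_i − f(r_i)/f′(r_i) mod 11^{i+2}, where f′(x) = 3x². Iterate:
  r_0 = 6 (mod 11)
  r_1 = 17 (mod 121)
Final: r = 17 with f(r) ≡ 0 mod 11^2.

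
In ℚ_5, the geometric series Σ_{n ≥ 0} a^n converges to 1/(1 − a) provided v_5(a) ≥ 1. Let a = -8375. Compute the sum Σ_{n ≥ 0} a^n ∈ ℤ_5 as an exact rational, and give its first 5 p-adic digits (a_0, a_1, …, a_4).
Σ a^n = 1/(1 − a) = 1/8376;  first 5 digits = (1, 0, 0, 3, 1)

v_5(a) = 3 ≥ 1, so the series converges in ℤ_5 to 1/(1 − a) = 1/(1 − (-8375)) = 1/8376. Expand this rational in ℤ_5: compute digits iteratively via d_i = x_i mod 5, x_{i+1} = (x_i − d_i)/5. The first 5 digits are (1, 0, 0, 3, 1).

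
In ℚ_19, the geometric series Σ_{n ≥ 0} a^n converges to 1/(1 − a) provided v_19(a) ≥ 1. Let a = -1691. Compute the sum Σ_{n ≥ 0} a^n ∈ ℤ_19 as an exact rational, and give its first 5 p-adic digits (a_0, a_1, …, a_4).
Σ a^n = 1/(1 − a) = 1/1692;  first 5 digits = (1, 6, 12, 5, 10)

v_19(a) = 1 ≥ 1, so the series converges in ℤ_19 to 1/(1 − a) = 1/(1 − (-1691)) = 1/1692. Expand this rational in ℤ_19: compute digits iteratively via d_i = x_i mod 19, x_{i+1} = (x_i − d_i)/19. The first 5 digits are (1, 6, 12, 5, 10).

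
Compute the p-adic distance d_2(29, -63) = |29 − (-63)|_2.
d_2(29, -63) = 1/4

Step 1 — x − y = 29 − (-63) = 92. Step 2 — v_2(92) = 2 (factor: 92 = (2^2 · 23); the sign does not affect v_p). Step 3 — |x − y|_2 = 2^{-2} = 1/4.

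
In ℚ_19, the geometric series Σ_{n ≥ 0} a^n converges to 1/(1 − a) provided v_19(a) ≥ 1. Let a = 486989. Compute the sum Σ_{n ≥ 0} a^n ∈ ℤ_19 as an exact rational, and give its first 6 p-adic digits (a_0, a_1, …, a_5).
Σ a^n = 1/(1 − a) = -1/486988;  first 6 digits = (1, 0, 0, 14, 3, 0)

v_19(a) = 3 ≥ 1, so the series converges in ℤ_19 to 1/(1 − a) = 1/(1 − 486989) = -1/486988. Expand this rational in ℤ_19: compute digits iteratively via d_i = x_i mod 19, x_{i+1} = (x_i − d_i)/19. The first 6 digits are (1, 0, 0, 14, 3, 0).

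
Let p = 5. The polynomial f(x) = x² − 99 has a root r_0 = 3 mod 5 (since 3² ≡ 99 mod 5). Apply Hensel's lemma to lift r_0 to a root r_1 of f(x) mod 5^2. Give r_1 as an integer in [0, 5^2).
r_1 = 18 (mod 25)

Hensel's recurrence: r_{i+1} = r_i − f(r_i)·(f′(r_i))^{-1} mod 5^{i+2}, with f′(x) = 2x. Iterate:
  r_0 = 3 (mod 5)
  r_1 = 18 (mod 25)
Final: r_1 = 18, and one checks f(r_1) ≡ 0 mod 5^2.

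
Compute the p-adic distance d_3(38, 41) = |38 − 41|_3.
d_3(38, 41) = 1/3

Step 1 — x − y = 38 − 41 = -3. Step 2 — v_3(-3) = 1 (factor: -3 = −(3^1 · 1); the sign does not affect v_p). Step 3 — |x − y|_3 = 3^{-1} = 1/3.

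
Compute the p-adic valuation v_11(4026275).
v_11(4026275) = 5

v_11(n) is the largest exponent k such that 11^k divides n. Factor out: 4026275 = 11^5 · 25. (Sign doesn't affect v_p.) So v_11(4026275) = 5.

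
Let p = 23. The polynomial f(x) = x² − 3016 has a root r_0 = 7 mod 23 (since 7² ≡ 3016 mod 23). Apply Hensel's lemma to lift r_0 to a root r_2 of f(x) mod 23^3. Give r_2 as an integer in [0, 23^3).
r_2 = 10610 (mod 12167)

Hensel's recurrence: r_{i+1} = r_i − f(r_i)·(f′(r_i))^{-1} mod 23^{i+2}, with f′(x) = 2x. Iterate:
  r_0 = 7 (mod 23)
  r_1 = 30 (mod 529)
  r_2 = 10610 (mod 12167)
Final: r_2 = 10610, and one checks f(r_2) ≡ 0 mod 23^3.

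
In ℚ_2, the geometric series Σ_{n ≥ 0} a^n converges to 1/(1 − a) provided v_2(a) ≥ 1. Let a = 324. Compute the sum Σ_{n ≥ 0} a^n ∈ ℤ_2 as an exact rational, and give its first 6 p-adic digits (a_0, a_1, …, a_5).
Σ a^n = 1/(1 − a) = -1/323;  first 6 digits = (1, 0, 1, 0, 1, 0)

v_2(a) = 2 ≥ 1, so the series converges in ℤ_2 to 1/(1 − a) = 1/(1 − 324) = -1/323. Expand this rational in ℤ_2: compute digits iteratively via d_i = x_i mod 2, x_{i+1} = (x_i − d_i)/2. The first 6 digits are (1, 0, 1, 0, 1, 0).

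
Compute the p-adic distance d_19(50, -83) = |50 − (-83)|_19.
d_19(50, -83) = 1/19

Step 1 — x − y = 50 − (-83) = 133. Step 2 — v_19(133) = 1 (factor: 133 = (19^1 · 7); the sign does not affect v_p). Step 3 — |x − y|_19 = 19^{-1} = 1/19.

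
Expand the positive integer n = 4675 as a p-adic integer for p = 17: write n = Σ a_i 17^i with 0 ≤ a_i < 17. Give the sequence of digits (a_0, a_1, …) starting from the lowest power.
(a_0, a_1, …) = (0, 3, 16)

Repeated division by 17 gives the digits low-to-high: 4675 = 3·17^1 + 16·17^2. Digit sequence: (0, 3, 16).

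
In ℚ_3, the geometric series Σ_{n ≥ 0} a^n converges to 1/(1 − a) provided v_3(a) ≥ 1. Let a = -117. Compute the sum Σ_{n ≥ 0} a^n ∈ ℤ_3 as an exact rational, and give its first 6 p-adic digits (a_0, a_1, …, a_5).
Σ a^n = 1/(1 − a) = 1/118;  first 6 digits = (1, 0, 2, 1, 2, 1)

v_3(a) = 2 ≥ 1, so the series converges in ℤ_3 to 1/(1 − a) = 1/(1 − (-117)) = 1/118. Expand this rational in ℤ_3: compute digits iteratively via d_i = x_i mod 3, x_{i+1} = (x_i − d_i)/3. The first 6 digits are (1, 0, 2, 1, 2, 1).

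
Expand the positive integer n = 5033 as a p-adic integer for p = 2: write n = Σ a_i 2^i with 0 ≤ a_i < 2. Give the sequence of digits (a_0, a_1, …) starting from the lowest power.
(a_0, a_1, …) = (1, 0, 0, 1, 0, 1, 0, 1, 1, 1, 0, 0, 1)

Repeated division by 2 gives the digits low-to-high: 5033 = 1 + 1·2^3 + 1·2^5 + 1·2^7 + 1·2^8 + 1·2^9 + 1·2^12. Digit sequence: (1, 0, 0, 1, 0, 1, 0, 1, 1, 1, 0, 0, 1).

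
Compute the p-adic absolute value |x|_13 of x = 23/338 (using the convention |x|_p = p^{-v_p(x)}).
|23/338|_13 = 169

Step 1 — compute v_13(x) by factoring powers of 13 out of the numerator and denominator: v_13(23/338) = -2. Step 2 — apply |x|_p = p^{-v_p(x)} = 13^{2} = 169.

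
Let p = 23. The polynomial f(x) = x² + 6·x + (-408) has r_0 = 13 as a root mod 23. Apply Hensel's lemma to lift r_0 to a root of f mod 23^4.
r_3 = 116646 (mod 279841)

Hensel: r_{i+1} = r_i − f(r_i)·(f′(r_i))^{-1} mod 23^{i+2}, f′(x) = 2x + 6. Iterate:
  r_0 = 13 (mod 23)
  r_1 = 266 (mod 529)
  r_2 = 7143 (mod 12167)
  r_3 = 116646 (mod 279841)
Final: r = 116646 satisfies f(r) ≡ 0 mod 23^4.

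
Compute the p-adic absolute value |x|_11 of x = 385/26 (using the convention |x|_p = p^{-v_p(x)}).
|385/26|_11 = 1/11

Step 1 — compute v_11(x) by factoring powers of 11 out of the numerator and denominator: v_11(385/26) = 1. Step 2 — apply |x|_p = p^{-v_p(x)} = 11^{-1} = 1/11.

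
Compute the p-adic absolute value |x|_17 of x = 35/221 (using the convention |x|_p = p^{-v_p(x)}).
|35/221|_17 = 17

Step 1 — compute v_17(x) by factoring powers of 17 out of the numerator and denominator: v_17(35/221) = -1. Step 2 — apply |x|_p = p^{-v_p(x)} = 17^{1} = 17.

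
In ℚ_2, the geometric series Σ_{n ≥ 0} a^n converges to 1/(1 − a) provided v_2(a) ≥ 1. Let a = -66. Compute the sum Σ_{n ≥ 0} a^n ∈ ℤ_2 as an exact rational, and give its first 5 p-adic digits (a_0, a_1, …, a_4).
Σ a^n = 1/(1 − a) = 1/67;  first 5 digits = (1, 1, 0, 1, 0)

v_2(a) = 1 ≥ 1, so the series converges in ℤ_2 to 1/(1 − a) = 1/(1 − (-66)) = 1/67. Expand this rational in ℤ_2: compute digits iteratively via d_i = x_i mod 2, x_{i+1} = (x_i − d_i)/2. The first 5 digits are (1, 1, 0, 1, 0).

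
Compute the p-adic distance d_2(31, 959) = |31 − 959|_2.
d_2(31, 959) = 1/32

Step 1 — x − y = 31 − 959 = -928. Step 2 — v_2(-928) = 5 (factor: -928 = −(2^5 · 29); the sign does not affect v_p). Step 3 — |x − y|_2 = 2^{-5} = 1/32.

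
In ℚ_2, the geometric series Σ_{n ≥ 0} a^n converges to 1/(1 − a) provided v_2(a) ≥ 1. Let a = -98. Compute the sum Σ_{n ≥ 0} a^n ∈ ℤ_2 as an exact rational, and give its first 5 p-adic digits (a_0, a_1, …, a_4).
Σ a^n = 1/(1 − a) = 1/99;  first 5 digits = (1, 1, 0, 1, 0)

v_2(a) = 1 ≥ 1, so the series converges in ℤ_2 to 1/(1 − a) = 1/(1 − (-98)) = 1/99. Expand this rational in ℤ_2: compute digits iteratively via d_i = x_i mod 2, x_{i+1} = (x_i − d_i)/2. The first 5 digits are (1, 1, 0, 1, 0).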